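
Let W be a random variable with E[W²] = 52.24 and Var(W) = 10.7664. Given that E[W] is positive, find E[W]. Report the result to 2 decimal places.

(E[W])² = E[W²] − Var(W) = 52.24 − 10.7664 = 41.4736
E[W] = √41.4736 = 6.44

6.44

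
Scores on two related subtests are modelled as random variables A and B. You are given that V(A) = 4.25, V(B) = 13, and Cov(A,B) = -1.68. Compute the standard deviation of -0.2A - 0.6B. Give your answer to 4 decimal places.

V(-0.2A - 0.6B) = (-0.2)²·V(A) + (-0.6)²·V(B) + 2·(-0.2)·(-0.6)·Cov(A,B)
= 0.04·4.25 + 0.36·13 + 0.24·-1.68 = 4.4468
SD(-0.2A - 0.6B) = √4.4468 ≈ 2.1087

2.1087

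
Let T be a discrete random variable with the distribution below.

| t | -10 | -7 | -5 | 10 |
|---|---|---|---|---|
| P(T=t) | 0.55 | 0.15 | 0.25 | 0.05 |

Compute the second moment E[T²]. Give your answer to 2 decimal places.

73.60

E[T²] = (-10)²(0.55) + (-7)²(0.15) + (-5)²(0.25) + (10)²(0.05) = 73.6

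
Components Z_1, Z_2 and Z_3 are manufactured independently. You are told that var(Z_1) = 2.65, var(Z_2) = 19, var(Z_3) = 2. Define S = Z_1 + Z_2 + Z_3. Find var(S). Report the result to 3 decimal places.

23.650

By independence, var(S) = (1)²var(Z_1) + (1)²var(Z_2) + (1)²var(Z_3)
= (1)²·2.65 + (1)²·19 + (1)²·2 = 23.65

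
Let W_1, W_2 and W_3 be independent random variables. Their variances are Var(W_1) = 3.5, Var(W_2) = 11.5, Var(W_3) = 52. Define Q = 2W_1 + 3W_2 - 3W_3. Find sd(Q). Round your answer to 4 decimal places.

24.1971

By independence, Var(Q) = (2)²Var(W_1) + (3)²Var(W_2) + (-3)²Var(W_3)
= (2)²·3.5 + (3)²·11.5 + (-3)²·52 = 585.5
sd(Q) = √585.5 ≈ 24.1971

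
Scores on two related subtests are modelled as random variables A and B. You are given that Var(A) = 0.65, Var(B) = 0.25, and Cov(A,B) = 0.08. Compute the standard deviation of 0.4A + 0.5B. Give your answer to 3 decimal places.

0.446

Var(0.4A + 0.5B) = (0.4)²·Var(A) + (0.5)²·Var(B) + 2·(0.4)·(0.5)·Cov(A,B)
= 0.16·0.65 + 0.25·0.25 + 0.4·0.08 = 0.1985
sd(0.4A + 0.5B) = √0.1985 ≈ 0.446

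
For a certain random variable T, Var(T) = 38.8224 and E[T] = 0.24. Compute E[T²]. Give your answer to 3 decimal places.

38.880

E[T²] = Var(T) + (E[T])² = 38.8224 + (0.24)² = 38.88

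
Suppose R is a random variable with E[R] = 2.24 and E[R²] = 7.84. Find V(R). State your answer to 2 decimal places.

V(R) = 7.84 − (2.24)² = 2.8224

2.82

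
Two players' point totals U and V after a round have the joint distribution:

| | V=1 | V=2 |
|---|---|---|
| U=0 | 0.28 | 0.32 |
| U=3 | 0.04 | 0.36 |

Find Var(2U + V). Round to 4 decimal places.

9.9136

E[U] = 1.2,  E[V] = 1.68,  E[UV] = 2.28
Var(U) = 3.6 − (1.2)² = 2.16;  Var(V) = 3.04 − (1.68)² = 0.2176
Cov(U,V) = 2.28 − (1.2)(1.68) = 0.264
Var(2U + V) = (2)²·2.16 + (1)²·0.2176 + 2·(2)·(1)·0.264 = 9.9136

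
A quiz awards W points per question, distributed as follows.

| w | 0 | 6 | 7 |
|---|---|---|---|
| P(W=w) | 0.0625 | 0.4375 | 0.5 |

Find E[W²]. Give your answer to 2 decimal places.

40.25

E[W²] = (0)²(0.0625) + (6)²(0.4375) + (7)²(0.5) = 40.25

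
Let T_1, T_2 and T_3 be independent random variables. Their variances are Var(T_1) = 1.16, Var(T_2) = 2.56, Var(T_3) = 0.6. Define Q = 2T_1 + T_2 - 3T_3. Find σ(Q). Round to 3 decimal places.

3.550

By independence, Var(Q) = (2)²Var(T_1) + (1)²Var(T_2) + (-3)²Var(T_3)
= (2)²·1.16 + (1)²·2.56 + (-3)²·0.6 = 12.6
σ(Q) = √12.6 ≈ 3.550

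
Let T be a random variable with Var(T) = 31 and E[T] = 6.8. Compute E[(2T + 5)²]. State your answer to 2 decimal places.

469.96

E[2T + 5] = 2·6.8 + 5 = 18.6
Var(2T + 5) = (2)²·31 = 124
E[(2T + 5)²] = Var((2T + 5)) + (E[(2T + 5)])² = 124 + (18.6)² = 469.96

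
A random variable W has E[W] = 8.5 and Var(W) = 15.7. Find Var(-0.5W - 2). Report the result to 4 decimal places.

Var(-0.5W - 2) = (-0.5)²·Var(W) = 0.25·15.7 = 3.925

3.9250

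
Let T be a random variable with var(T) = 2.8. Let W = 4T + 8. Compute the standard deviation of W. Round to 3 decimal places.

6.693

var(4T + 8) = (4)²·2.8 = 44.8
sd(W) = √44.8 ≈ 6.693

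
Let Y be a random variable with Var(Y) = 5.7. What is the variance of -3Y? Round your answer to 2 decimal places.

51.30

Var(-3Y) = (-3)²·Var(Y) = 9·5.7 = 51.3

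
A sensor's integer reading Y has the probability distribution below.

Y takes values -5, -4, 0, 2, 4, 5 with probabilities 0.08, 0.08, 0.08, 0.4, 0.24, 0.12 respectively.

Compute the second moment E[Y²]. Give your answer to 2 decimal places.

E[Y²] = (-5)²(0.08) + (-4)²(0.08) + (0)²(0.08) + (2)²(0.4) + (4)²(0.24) + (5)²(0.12) = 11.72

11.72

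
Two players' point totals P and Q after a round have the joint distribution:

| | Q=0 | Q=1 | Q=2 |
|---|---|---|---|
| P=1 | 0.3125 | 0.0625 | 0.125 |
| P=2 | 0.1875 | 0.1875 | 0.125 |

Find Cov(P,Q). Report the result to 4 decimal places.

0.0625

E[P] = 1.5,  E[Q] = 0.75
E[PQ] = 1.1875
Cov(P,Q) = E[PQ] − E[P]E[Q] = 1.1875 − (1.5)(0.75) = 0.0625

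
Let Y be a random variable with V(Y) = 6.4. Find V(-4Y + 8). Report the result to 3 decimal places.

102.400

V(-4Y + 8) = (-4)²·V(Y) = 16·6.4 = 102.4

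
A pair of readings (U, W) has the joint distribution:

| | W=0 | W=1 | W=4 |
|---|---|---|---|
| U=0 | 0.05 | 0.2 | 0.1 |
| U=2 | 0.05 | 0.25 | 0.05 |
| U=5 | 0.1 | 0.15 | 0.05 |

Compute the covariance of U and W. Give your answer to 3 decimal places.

E[U] = 2.2,  E[W] = 1.4
E[UW] = 2.65
cov(U,W) = E[UW] − E[U]E[W] = 2.65 − (2.2)(1.4) = -0.43

-0.430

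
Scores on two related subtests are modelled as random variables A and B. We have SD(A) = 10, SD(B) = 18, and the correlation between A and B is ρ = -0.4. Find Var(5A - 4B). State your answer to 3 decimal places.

10564.000

Var(A) = (10)² = 100;  Var(B) = (18)² = 324
Cov(A,B) = ρ·SD(A)·SD(B) = -0.4·10·18 = -72
Var(5A - 4B) = (5)²·Var(A) + (-4)²·Var(B) + 2·(5)·(-4)·Cov(A,B)
= 25·100 + 16·324 + -40·-72 = 10564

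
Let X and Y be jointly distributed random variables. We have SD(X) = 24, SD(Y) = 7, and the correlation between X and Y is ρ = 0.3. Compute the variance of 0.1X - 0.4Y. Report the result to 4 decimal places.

9.5680

var(X) = (24)² = 576;  var(Y) = (7)² = 49
Cov(X,Y) = ρ·SD(X)·SD(Y) = 0.3·24·7 = 50.4
var(0.1X - 0.4Y) = (0.1)²·var(X) + (-0.4)²·var(Y) + 2·(0.1)·(-0.4)·Cov(X,Y)
= 0.01·576 + 0.16·49 + -0.08·50.4 = 9.568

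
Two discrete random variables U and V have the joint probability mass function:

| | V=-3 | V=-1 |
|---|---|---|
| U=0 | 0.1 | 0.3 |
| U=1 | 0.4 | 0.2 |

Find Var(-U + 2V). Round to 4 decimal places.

E[U] = 0.6,  E[V] = -2,  E[UV] = -1.4
Var(U) = 0.6 − (0.6)² = 0.24;  Var(V) = 5 − (-2)² = 1
Cov(U,V) = -1.4 − (0.6)(-2) = -0.2
Var(-U + 2V) = (-1)²·0.24 + (2)²·1 + 2·(-1)·(2)·-0.2 = 5.04

5.0400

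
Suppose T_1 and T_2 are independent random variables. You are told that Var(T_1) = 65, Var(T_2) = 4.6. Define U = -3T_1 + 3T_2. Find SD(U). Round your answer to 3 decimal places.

25.028

By independence, Var(U) = (-3)²Var(T_1) + (3)²Var(T_2)
= (-3)²·65 + (3)²·4.6 = 626.4
SD(U) = √626.4 ≈ 25.028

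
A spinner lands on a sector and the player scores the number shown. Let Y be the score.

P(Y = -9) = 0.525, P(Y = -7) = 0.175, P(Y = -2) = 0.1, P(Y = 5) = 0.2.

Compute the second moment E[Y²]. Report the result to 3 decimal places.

56.500

E[Y²] = (-9)²(0.525) + (-7)²(0.175) + (-2)²(0.1) + (5)²(0.2) = 56.5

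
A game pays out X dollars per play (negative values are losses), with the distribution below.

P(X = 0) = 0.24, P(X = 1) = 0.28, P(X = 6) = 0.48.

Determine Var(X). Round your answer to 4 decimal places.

E[X] = (0)(0.24) + (1)(0.28) + (6)(0.48) = 3.16
E[X²] = (0)²(0.24) + (1)²(0.28) + (6)²(0.48) = 17.56
Var(X) = E[X²] − (E[X])² = 17.56 − (3.16)² = 7.5744

7.5744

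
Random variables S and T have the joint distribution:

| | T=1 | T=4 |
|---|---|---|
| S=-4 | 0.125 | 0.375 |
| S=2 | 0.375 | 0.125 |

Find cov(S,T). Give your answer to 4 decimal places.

-2.2500

E[S] = -1,  E[T] = 2.5
E[ST] = -4.75
cov(S,T) = E[ST] − E[S]E[T] = -4.75 − (-1)(2.5) = -2.25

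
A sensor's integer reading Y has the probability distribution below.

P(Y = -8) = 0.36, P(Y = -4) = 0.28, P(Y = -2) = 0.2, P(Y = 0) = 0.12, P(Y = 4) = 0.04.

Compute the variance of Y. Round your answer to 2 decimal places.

10.98

E[Y] = (-8)(0.36) + (-4)(0.28) + (-2)(0.2) + (0)(0.12) + (4)(0.04) = -4.24
E[Y²] = (-8)²(0.36) + (-4)²(0.28) + (-2)²(0.2) + (0)²(0.12) + (4)²(0.04) = 28.96
V(Y) = E[Y²] − (E[Y])² = 28.96 − (-4.24)² = 10.9824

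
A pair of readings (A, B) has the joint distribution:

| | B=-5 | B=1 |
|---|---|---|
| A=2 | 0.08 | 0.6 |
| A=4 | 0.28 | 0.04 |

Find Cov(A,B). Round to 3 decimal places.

-1.978

E[A] = 2.64,  E[B] = -1.16
E[AB] = -5.04
Cov(A,B) = E[AB] − E[A]E[B] = -5.04 − (2.64)(-1.16) = -1.9776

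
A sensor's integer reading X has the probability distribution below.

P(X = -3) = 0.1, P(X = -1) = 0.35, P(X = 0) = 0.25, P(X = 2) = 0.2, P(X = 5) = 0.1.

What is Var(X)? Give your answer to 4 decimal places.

E[X] = (-3)(0.1) + (-1)(0.35) + (0)(0.25) + (2)(0.2) + (5)(0.1) = 0.25
E[X²] = (-3)²(0.1) + (-1)²(0.35) + (0)²(0.25) + (2)²(0.2) + (5)²(0.1) = 4.55
Var(X) = E[X²] − (E[X])² = 4.55 − (0.25)² = 4.4875

4.4875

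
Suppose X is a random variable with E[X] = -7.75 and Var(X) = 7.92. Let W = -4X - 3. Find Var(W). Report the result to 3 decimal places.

Var(-4X - 3) = (-4)²·Var(X) = 16·7.92 = 126.72

126.720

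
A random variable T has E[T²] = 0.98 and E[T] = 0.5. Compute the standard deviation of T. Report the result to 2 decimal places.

0.85

V(T) = 0.98 − (0.5)² = 0.73
SD(T) = √0.73 ≈ 0.85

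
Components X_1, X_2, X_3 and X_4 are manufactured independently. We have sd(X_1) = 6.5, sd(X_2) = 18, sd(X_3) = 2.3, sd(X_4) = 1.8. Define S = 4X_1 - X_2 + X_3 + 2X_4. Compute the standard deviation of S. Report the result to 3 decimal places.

Var(X_1) = 42.25, Var(X_2) = 324, Var(X_3) = 5.29, Var(X_4) = 3.24
By independence, Var(S) = (4)²Var(X_1) + (-1)²Var(X_2) + (1)²Var(X_3) + (2)²Var(X_4)
= (4)²·42.25 + (-1)²·324 + (1)²·5.29 + (2)²·3.24 = 1018.25
sd(S) = √1018.25 ≈ 31.910

31.910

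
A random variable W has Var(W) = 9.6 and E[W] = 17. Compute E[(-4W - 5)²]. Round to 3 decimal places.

E[-4W - 5] = -4·17 − 5 = -73
Var(-4W - 5) = (-4)²·9.6 = 153.6
E[(-4W - 5)²] = Var((-4W - 5)) + (E[(-4W - 5)])² = 153.6 + (-73)² = 5482.6

5482.600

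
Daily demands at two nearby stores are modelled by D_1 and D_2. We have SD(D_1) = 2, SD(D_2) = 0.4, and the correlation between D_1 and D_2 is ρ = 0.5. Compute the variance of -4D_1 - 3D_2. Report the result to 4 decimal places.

75.0400

Var(D_1) = (2)² = 4;  Var(D_2) = (0.4)² = 0.16
Cov(D_1,D_2) = ρ·SD(D_1)·SD(D_2) = 0.5·2·0.4 = 0.4
Var(-4D_1 - 3D_2) = (-4)²·Var(D_1) + (-3)²·Var(D_2) + 2·(-4)·(-3)·Cov(D_1,D_2)
= 16·4 + 9·0.16 + 24·0.4 = 75.04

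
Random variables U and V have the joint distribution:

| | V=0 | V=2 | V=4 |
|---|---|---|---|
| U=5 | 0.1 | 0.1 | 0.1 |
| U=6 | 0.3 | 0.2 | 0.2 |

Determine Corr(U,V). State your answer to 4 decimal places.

-0.0788

E[U] = 5.7,  E[V] = 1.8
E[UV] = 10.2
Cov(U,V) = E[UV] − E[U]E[V] = 10.2 − (5.7)(1.8) = -0.06
Var(U) = 0.21,  Var(V) = 2.76
ρ = -0.06 / √(0.21·2.76) ≈ -0.0788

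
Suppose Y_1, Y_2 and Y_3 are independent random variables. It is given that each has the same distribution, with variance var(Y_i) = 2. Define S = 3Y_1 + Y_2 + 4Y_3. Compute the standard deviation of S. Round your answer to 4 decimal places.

7.2111

By independence, var(S) = (3)²var(Y_1) + (1)²var(Y_2) + (4)²var(Y_3)
= (3)²·2 + (1)²·2 + (4)²·2 = 52
SD(S) = √52 ≈ 7.2111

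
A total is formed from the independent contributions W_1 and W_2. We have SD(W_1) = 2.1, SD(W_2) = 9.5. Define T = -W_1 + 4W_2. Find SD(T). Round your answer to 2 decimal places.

38.06

Var(W_1) = 4.41, Var(W_2) = 90.25
By independence, Var(T) = (-1)²Var(W_1) + (4)²Var(W_2)
= (-1)²·4.41 + (4)²·90.25 = 1448.41
SD(T) = √1448.41 ≈ 38.06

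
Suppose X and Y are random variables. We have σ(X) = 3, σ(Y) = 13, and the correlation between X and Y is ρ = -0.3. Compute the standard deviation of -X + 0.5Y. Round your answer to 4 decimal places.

7.9341

V(X) = (3)² = 9;  V(Y) = (13)² = 169
Cov(X,Y) = ρ·σ(X)·σ(Y) = -0.3·3·13 = -11.7
V(-X + 0.5Y) = (-1)²·V(X) + (0.5)²·V(Y) + 2·(-1)·(0.5)·Cov(X,Y)
= 1·9 + 0.25·169 + -1·-11.7 = 62.95
σ(-X + 0.5Y) = √62.95 ≈ 7.9341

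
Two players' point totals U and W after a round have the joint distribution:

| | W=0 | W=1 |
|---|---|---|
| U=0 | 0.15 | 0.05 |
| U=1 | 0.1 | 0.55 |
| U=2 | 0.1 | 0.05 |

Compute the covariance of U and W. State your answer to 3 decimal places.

E[U] = 0.95,  E[W] = 0.65
E[UW] = 0.65
Cov(U,W) = E[UW] − E[U]E[W] = 0.65 − (0.95)(0.65) = 0.0325

0.033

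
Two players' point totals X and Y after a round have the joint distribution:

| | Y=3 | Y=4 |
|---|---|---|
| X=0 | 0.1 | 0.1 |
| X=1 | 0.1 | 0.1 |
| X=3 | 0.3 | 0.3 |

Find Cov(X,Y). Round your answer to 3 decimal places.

E[X] = 2,  E[Y] = 3.5
E[XY] = 7
Cov(X,Y) = E[XY] − E[X]E[Y] = 7 − (2)(3.5) = 0

0.000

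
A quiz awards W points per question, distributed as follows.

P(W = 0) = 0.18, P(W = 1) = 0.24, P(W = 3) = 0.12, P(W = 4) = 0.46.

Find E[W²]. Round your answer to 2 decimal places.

8.68

E[W²] = (0)²(0.18) + (1)²(0.24) + (3)²(0.12) + (4)²(0.46) = 8.68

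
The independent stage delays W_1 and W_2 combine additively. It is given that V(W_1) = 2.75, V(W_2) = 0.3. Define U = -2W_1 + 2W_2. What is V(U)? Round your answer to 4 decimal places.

12.2000

By independence, V(U) = (-2)²V(W_1) + (2)²V(W_2)
= (-2)²·2.75 + (2)²·0.3 = 12.2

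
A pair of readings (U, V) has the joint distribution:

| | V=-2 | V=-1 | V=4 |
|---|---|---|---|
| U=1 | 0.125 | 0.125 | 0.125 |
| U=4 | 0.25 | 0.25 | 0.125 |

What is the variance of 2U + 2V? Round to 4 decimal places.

27.7500

E[U] = 2.875,  E[V] = -0.125,  E[UV] = -0.875
var(U) = 10.375 − (2.875)² = 2.109375;  var(V) = 5.875 − (-0.125)² = 5.859375
Cov(U,V) = -0.875 − (2.875)(-0.125) = -0.515625
var(2U + 2V) = (2)²·2.109375 + (2)²·5.859375 + 2·(2)·(2)·-0.515625 = 27.75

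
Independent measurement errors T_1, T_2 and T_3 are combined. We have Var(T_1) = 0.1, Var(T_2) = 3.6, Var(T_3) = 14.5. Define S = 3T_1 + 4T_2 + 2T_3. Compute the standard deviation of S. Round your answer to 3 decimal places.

By independence, Var(S) = (3)²Var(T_1) + (4)²Var(T_2) + (2)²Var(T_3)
= (3)²·0.1 + (4)²·3.6 + (2)²·14.5 = 116.5
σ(S) = √116.5 ≈ 10.794

10.794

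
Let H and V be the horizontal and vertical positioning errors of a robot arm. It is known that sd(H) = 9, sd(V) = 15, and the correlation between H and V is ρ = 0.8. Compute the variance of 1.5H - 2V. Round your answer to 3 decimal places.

var(H) = (9)² = 81;  var(V) = (15)² = 225
Cov(H,V) = ρ·sd(H)·sd(V) = 0.8·9·15 = 108
var(1.5H - 2V) = (1.5)²·var(H) + (-2)²·var(V) + 2·(1.5)·(-2)·Cov(H,V)
= 2.25·81 + 4·225 + -6·108 = 434.25

434.250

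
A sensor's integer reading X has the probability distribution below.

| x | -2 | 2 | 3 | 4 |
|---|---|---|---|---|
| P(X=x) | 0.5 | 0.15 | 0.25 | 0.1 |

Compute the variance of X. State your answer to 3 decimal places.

E[X] = (-2)(0.5) + (2)(0.15) + (3)(0.25) + (4)(0.1) = 0.45
E[X²] = (-2)²(0.5) + (2)²(0.15) + (3)²(0.25) + (4)²(0.1) = 6.45
V(X) = E[X²] − (E[X])² = 6.45 − (0.45)² = 6.2475

6.248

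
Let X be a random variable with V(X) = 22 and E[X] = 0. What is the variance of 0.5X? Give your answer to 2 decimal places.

V(0.5X) = (0.5)²·V(X) = 0.25·22 = 5.5

5.50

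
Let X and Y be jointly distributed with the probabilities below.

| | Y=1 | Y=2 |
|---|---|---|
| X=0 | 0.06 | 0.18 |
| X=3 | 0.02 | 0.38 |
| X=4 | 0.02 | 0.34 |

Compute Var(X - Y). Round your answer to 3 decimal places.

2.232

E[X] = 2.64,  E[Y] = 1.9,  E[XY] = 5.14
Var(X) = 9.36 − (2.64)² = 2.3904;  Var(Y) = 3.7 − (1.9)² = 0.09
Cov(X,Y) = 5.14 − (2.64)(1.9) = 0.124
Var(X - Y) = (1)²·2.3904 + (-1)²·0.09 + 2·(1)·(-1)·0.124 = 2.2324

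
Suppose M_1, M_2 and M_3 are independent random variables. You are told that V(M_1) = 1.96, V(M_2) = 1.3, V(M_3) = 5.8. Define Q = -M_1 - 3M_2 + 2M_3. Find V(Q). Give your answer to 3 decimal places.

By independence, V(Q) = (-1)²V(M_1) + (-3)²V(M_2) + (2)²V(M_3)
= (-1)²·1.96 + (-3)²·1.3 + (2)²·5.8 = 36.86

36.860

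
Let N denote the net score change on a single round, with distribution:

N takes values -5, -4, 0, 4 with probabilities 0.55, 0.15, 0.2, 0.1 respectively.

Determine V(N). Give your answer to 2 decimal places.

9.05

E[N] = (-5)(0.55) + (-4)(0.15) + (0)(0.2) + (4)(0.1) = -2.95
E[N²] = (-5)²(0.55) + (-4)²(0.15) + (0)²(0.2) + (4)²(0.1) = 17.75
V(N) = E[N²] − (E[N])² = 17.75 − (-2.95)² = 9.0475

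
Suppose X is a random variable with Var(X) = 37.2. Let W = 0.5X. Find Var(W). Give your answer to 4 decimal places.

Var(0.5X) = (0.5)²·Var(X) = 0.25·37.2 = 9.3

9.3000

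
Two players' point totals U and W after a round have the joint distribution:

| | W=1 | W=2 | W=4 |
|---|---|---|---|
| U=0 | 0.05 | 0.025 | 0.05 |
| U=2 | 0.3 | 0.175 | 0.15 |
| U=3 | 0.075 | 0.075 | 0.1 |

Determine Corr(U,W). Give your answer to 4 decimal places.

0.0229

E[U] = 2,  E[W] = 2.175
E[UW] = 4.375
cov(U,W) = E[UW] − E[U]E[W] = 4.375 − (2)(2.175) = 0.025
var(U) = 0.75,  var(W) = 1.594375
ρ = 0.025 / √(0.75·1.594375) ≈ 0.0229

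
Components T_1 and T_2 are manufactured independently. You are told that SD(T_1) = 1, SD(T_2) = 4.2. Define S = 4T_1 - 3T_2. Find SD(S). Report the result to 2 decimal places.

13.22

Var(T_1) = 1, Var(T_2) = 17.64
By independence, Var(S) = (4)²Var(T_1) + (-3)²Var(T_2)
= (4)²·1 + (-3)²·17.64 = 174.76
SD(S) = √174.76 ≈ 13.22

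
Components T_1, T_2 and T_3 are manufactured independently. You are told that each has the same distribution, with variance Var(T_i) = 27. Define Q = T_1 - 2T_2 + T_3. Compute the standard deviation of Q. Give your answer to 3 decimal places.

By independence, Var(Q) = (1)²Var(T_1) + (-2)²Var(T_2) + (1)²Var(T_3)
= (1)²·27 + (-2)²·27 + (1)²·27 = 162
sd(Q) = √162 ≈ 12.728

12.728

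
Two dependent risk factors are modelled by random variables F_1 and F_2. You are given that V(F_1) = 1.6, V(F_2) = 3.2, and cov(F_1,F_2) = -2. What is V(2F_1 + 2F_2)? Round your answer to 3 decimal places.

3.200

V(2F_1 + 2F_2) = (2)²·V(F_1) + (2)²·V(F_2) + 2·(2)·(2)·cov(F_1,F_2)
= 4·1.6 + 4·3.2 + 8·-2 = 3.2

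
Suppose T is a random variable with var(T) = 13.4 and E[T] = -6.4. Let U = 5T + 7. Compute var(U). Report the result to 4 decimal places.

var(5T + 7) = (5)²·var(T) = 25·13.4 = 335

335.0000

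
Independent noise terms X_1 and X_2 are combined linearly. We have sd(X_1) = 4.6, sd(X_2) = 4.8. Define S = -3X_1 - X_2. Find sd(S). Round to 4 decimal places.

var(X_1) = 21.16, var(X_2) = 23.04
By independence, var(S) = (-3)²var(X_1) + (-1)²var(X_2)
= (-3)²·21.16 + (-1)²·23.04 = 213.48
sd(S) = √213.48 ≈ 14.6110

14.6110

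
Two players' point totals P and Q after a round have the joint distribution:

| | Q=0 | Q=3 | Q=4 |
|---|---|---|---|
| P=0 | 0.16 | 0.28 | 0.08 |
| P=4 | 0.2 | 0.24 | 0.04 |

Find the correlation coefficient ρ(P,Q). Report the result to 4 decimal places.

-0.1272

E[P] = 1.92,  E[Q] = 2.04
E[PQ] = 3.52
Cov(P,Q) = E[PQ] − E[P]E[Q] = 3.52 − (1.92)(2.04) = -0.3968
Var(P) = 3.9936,  Var(Q) = 2.4384
ρ = -0.3968 / √(3.9936·2.4384) ≈ -0.1272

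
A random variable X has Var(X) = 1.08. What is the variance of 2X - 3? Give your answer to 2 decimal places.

4.32

Var(2X - 3) = (2)²·Var(X) = 4·1.08 = 4.32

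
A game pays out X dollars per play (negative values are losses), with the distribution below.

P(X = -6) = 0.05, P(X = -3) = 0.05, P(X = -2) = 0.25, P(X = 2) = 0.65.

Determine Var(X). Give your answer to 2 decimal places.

E[X] = (-6)(0.05) + (-3)(0.05) + (-2)(0.25) + (2)(0.65) = 0.35
E[X²] = (-6)²(0.05) + (-3)²(0.05) + (-2)²(0.25) + (2)²(0.65) = 5.85
Var(X) = E[X²] − (E[X])² = 5.85 − (0.35)² = 5.7275

5.73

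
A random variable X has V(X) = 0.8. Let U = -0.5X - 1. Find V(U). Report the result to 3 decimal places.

V(-0.5X - 1) = (-0.5)²·V(X) = 0.25·0.8 = 0.2

0.200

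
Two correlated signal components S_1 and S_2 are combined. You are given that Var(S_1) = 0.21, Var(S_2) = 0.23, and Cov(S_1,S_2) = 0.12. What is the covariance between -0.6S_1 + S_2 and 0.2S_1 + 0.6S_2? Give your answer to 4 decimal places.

0.0936

Cov(-0.6S_1 + S_2, 0.2S_1 + 0.6S_2) = (-0.6)(0.2)Var(S_1) + (1)(0.6)Var(S_2) + [(-0.6)(0.6) + (1)(0.2)]Cov(S_1,S_2)
= -0.12·0.21 + 0.6·0.23 + -0.16·0.12 = 0.0936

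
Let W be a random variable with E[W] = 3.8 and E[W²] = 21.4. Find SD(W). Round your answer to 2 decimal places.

2.64

Var(W) = 21.4 − (3.8)² = 6.96
SD(W) = √6.96 ≈ 2.64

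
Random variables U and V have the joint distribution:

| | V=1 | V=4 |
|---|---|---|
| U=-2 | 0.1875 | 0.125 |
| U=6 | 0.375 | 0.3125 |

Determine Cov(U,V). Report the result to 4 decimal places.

0.2813

E[U] = 3.5,  E[V] = 2.3125
E[UV] = 8.375
Cov(U,V) = E[UV] − E[U]E[V] = 8.375 − (3.5)(2.3125) = 0.28125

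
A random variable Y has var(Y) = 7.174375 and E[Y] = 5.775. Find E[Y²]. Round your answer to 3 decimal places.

40.525

E[Y²] = var(Y) + (E[Y])² = 7.174375 + (5.775)² = 40.525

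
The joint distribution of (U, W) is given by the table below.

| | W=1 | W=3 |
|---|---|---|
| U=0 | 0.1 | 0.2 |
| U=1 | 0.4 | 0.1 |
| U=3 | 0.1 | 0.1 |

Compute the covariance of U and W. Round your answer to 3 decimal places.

E[U] = 1.1,  E[W] = 1.8
E[UW] = 1.9
Cov(U,W) = E[UW] − E[U]E[W] = 1.9 − (1.1)(1.8) = -0.08

-0.080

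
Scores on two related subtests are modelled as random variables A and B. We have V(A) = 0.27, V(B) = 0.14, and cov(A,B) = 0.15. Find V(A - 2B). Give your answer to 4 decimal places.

V(A - 2B) = (1)²·V(A) + (-2)²·V(B) + 2·(1)·(-2)·cov(A,B)
= 1·0.27 + 4·0.14 + -4·0.15 = 0.23

0.2300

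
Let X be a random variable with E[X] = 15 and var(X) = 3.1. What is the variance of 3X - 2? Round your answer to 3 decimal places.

var(3X - 2) = (3)²·var(X) = 9·3.1 = 27.9

27.900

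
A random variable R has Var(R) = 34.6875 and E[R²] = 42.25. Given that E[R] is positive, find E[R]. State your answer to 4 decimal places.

2.7500

(E[R])² = E[R²] − Var(R) = 42.25 − 34.6875 = 7.5625
E[R] = √7.5625 = 2.75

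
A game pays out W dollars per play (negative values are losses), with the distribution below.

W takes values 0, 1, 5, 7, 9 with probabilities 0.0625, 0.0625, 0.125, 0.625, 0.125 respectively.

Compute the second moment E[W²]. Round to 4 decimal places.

E[W²] = (0)²(0.0625) + (1)²(0.0625) + (5)²(0.125) + (7)²(0.625) + (9)²(0.125) = 43.9375

43.9375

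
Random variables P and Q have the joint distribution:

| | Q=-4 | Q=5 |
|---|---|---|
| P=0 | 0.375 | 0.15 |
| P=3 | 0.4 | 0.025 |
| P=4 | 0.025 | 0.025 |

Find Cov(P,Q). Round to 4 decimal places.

-1.0800

E[P] = 1.475,  E[Q] = -2.2
E[PQ] = -4.325
Cov(P,Q) = E[PQ] − E[P]E[Q] = -4.325 − (1.475)(-2.2) = -1.08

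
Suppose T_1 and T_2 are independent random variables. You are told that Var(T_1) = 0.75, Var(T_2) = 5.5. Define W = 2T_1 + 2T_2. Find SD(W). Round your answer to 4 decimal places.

5.0000

By independence, Var(W) = (2)²Var(T_1) + (2)²Var(T_2)
= (2)²·0.75 + (2)²·5.5 = 25
SD(W) = √25 ≈ 5.0000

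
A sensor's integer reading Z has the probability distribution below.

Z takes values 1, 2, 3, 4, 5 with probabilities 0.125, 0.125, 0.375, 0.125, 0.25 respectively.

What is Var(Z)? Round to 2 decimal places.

1.69

E[Z] = (1)(0.125) + (2)(0.125) + (3)(0.375) + (4)(0.125) + (5)(0.25) = 3.25
E[Z²] = (1)²(0.125) + (2)²(0.125) + (3)²(0.375) + (4)²(0.125) + (5)²(0.25) = 12.25
Var(Z) = E[Z²] − (E[Z])² = 12.25 − (3.25)² = 1.6875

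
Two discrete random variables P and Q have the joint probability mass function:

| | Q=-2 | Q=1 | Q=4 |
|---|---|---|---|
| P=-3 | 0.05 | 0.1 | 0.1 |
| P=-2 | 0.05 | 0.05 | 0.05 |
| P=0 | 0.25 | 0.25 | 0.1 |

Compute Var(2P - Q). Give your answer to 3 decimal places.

15.360

E[P] = -1.05,  E[Q] = 0.7,  E[PQ] = -1.5
Var(P) = 2.85 − (-1.05)² = 1.7475;  Var(Q) = 5.8 − (0.7)² = 5.31
cov(P,Q) = -1.5 − (-1.05)(0.7) = -0.765
Var(2P - Q) = (2)²·1.7475 + (-1)²·5.31 + 2·(2)·(-1)·-0.765 = 15.36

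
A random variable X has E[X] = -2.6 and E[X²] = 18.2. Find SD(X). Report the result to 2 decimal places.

var(X) = 18.2 − (-2.6)² = 11.44
SD(X) = √11.44 ≈ 3.38

3.38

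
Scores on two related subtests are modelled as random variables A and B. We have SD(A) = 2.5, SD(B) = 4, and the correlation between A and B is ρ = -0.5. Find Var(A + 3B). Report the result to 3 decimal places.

Var(A) = (2.5)² = 6.25;  Var(B) = (4)² = 16
Cov(A,B) = ρ·SD(A)·SD(B) = -0.5·2.5·4 = -5
Var(A + 3B) = (1)²·Var(A) + (3)²·Var(B) + 2·(1)·(3)·Cov(A,B)
= 1·6.25 + 9·16 + 6·-5 = 120.25

120.250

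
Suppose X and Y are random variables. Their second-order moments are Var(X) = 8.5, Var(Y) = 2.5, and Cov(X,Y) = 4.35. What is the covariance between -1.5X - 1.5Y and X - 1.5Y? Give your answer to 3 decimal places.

-3.863

Cov(-1.5X - 1.5Y, X - 1.5Y) = (-1.5)(1)Var(X) + (-1.5)(-1.5)Var(Y) + [(-1.5)(-1.5) + (-1.5)(1)]Cov(X,Y)
= -1.5·8.5 + 2.25·2.5 + 0.75·4.35 = -3.8625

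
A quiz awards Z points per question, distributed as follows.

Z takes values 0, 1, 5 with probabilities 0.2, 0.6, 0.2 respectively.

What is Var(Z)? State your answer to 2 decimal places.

3.04

E[Z] = (0)(0.2) + (1)(0.6) + (5)(0.2) = 1.6
E[Z²] = (0)²(0.2) + (1)²(0.6) + (5)²(0.2) = 5.6
Var(Z) = E[Z²] − (E[Z])² = 5.6 − (1.6)² = 3.04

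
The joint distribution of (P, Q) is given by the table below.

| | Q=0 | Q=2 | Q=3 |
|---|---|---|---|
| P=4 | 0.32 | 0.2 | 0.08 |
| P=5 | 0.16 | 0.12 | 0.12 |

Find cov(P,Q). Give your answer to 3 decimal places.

E[P] = 4.4,  E[Q] = 1.24
E[PQ] = 5.56
cov(P,Q) = E[PQ] − E[P]E[Q] = 5.56 − (4.4)(1.24) = 0.104

0.104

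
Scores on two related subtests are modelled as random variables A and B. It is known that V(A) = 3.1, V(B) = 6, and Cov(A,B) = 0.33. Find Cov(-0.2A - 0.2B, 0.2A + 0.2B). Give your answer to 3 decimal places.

-0.390

Cov(-0.2A - 0.2B, 0.2A + 0.2B) = (-0.2)(0.2)V(A) + (-0.2)(0.2)V(B) + [(-0.2)(0.2) + (-0.2)(0.2)]Cov(A,B)
= -0.04·3.1 + -0.04·6 + -0.08·0.33 = -0.3904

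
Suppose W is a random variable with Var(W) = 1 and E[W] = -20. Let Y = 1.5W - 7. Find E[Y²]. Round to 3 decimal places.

E[1.5W - 7] = 1.5·-20 − 7 = -37
Var(1.5W - 7) = (1.5)²·1 = 2.25
E[Y²] = Var(Y) + (E[Y])² = 2.25 + (-37)² = 1371.25

1371.250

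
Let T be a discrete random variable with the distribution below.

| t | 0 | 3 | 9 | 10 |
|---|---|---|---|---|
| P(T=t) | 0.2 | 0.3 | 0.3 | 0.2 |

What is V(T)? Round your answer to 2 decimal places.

E[T] = (0)(0.2) + (3)(0.3) + (9)(0.3) + (10)(0.2) = 5.6
E[T²] = (0)²(0.2) + (3)²(0.3) + (9)²(0.3) + (10)²(0.2) = 47
V(T) = E[T²] − (E[T])² = 47 − (5.6)² = 15.64

15.64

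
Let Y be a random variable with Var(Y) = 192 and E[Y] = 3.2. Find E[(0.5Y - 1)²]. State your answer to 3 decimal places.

E[0.5Y - 1] = 0.5·3.2 − 1 = 0.6
Var(0.5Y - 1) = (0.5)²·192 = 48
E[(0.5Y - 1)²] = Var((0.5Y - 1)) + (E[(0.5Y - 1)])² = 48 + (0.6)² = 48.36

48.360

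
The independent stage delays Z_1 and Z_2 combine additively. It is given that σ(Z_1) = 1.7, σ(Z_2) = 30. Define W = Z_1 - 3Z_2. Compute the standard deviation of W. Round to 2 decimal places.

90.02

V(Z_1) = 2.89, V(Z_2) = 900
By independence, V(W) = (1)²V(Z_1) + (-3)²V(Z_2)
= (1)²·2.89 + (-3)²·900 = 8102.89
σ(W) = √8102.89 ≈ 90.02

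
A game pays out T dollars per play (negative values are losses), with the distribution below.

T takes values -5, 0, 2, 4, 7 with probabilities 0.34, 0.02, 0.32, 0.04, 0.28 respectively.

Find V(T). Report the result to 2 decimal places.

E[T] = (-5)(0.34) + (0)(0.02) + (2)(0.32) + (4)(0.04) + (7)(0.28) = 1.06
E[T²] = (-5)²(0.34) + (0)²(0.02) + (2)²(0.32) + (4)²(0.04) + (7)²(0.28) = 24.14
V(T) = E[T²] − (E[T])² = 24.14 − (1.06)² = 23.0164

23.02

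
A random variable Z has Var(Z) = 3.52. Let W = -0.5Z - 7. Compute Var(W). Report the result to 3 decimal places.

Var(-0.5Z - 7) = (-0.5)²·Var(Z) = 0.25·3.52 = 0.88

0.880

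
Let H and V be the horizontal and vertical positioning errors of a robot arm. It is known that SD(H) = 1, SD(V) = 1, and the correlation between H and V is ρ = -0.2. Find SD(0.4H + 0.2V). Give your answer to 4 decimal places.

Var(H) = (1)² = 1;  Var(V) = (1)² = 1
Cov(H,V) = ρ·SD(H)·SD(V) = -0.2·1·1 = -0.2
Var(0.4H + 0.2V) = (0.4)²·Var(H) + (0.2)²·Var(V) + 2·(0.4)·(0.2)·Cov(H,V)
= 0.16·1 + 0.04·1 + 0.16·-0.2 = 0.168
SD(0.4H + 0.2V) = √0.168 ≈ 0.4099

0.4099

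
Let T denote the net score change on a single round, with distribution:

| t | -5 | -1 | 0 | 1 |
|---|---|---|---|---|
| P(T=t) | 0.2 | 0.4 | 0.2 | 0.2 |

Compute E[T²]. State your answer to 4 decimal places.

E[T²] = (-5)²(0.2) + (-1)²(0.4) + (0)²(0.2) + (1)²(0.2) = 5.6

5.6000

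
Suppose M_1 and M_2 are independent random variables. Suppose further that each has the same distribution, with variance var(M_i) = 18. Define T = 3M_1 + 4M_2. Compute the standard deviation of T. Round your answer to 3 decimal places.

21.213

By independence, var(T) = (3)²var(M_1) + (4)²var(M_2)
= (3)²·18 + (4)²·18 = 450
SD(T) = √450 ≈ 21.213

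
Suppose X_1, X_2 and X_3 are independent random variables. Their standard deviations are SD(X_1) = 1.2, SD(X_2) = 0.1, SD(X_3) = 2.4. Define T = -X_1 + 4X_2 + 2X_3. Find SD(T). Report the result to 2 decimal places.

4.96

Var(X_1) = 1.44, Var(X_2) = 0.01, Var(X_3) = 5.76
By independence, Var(T) = (-1)²Var(X_1) + (4)²Var(X_2) + (2)²Var(X_3)
= (-1)²·1.44 + (4)²·0.01 + (2)²·5.76 = 24.64
SD(T) = √24.64 ≈ 4.96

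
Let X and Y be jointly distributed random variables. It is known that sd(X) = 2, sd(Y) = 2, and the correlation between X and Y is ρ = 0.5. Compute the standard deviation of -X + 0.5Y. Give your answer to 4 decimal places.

1.7321

Var(X) = (2)² = 4;  Var(Y) = (2)² = 4
cov(X,Y) = ρ·sd(X)·sd(Y) = 0.5·2·2 = 2
Var(-X + 0.5Y) = (-1)²·Var(X) + (0.5)²·Var(Y) + 2·(-1)·(0.5)·cov(X,Y)
= 1·4 + 0.25·4 + -1·2 = 3
sd(-X + 0.5Y) = √3 ≈ 1.7321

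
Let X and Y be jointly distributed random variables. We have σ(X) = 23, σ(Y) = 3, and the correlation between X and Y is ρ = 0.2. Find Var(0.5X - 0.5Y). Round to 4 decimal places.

127.6000

Var(X) = (23)² = 529;  Var(Y) = (3)² = 9
Cov(X,Y) = ρ·σ(X)·σ(Y) = 0.2·23·3 = 13.8
Var(0.5X - 0.5Y) = (0.5)²·Var(X) + (-0.5)²·Var(Y) + 2·(0.5)·(-0.5)·Cov(X,Y)
= 0.25·529 + 0.25·9 + -0.5·13.8 = 127.6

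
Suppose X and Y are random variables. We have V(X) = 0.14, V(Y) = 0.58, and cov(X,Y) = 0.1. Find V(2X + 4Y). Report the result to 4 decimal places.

V(2X + 4Y) = (2)²·V(X) + (4)²·V(Y) + 2·(2)·(4)·cov(X,Y)
= 4·0.14 + 16·0.58 + 16·0.1 = 11.44

11.4400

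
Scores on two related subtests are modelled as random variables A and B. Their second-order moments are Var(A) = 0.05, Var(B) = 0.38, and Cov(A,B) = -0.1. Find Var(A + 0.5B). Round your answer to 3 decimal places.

0.045

Var(A + 0.5B) = (1)²·Var(A) + (0.5)²·Var(B) + 2·(1)·(0.5)·Cov(A,B)
= 1·0.05 + 0.25·0.38 + 1·-0.1 = 0.045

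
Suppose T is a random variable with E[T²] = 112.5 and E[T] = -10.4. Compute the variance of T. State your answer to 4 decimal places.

4.3400

var(T) = 112.5 − (-10.4)² = 4.34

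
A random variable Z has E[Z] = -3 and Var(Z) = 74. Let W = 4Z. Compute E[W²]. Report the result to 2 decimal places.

1328.00

E[4Z] = 4·-3 = -12
Var(4Z) = (4)²·74 = 1184
E[W²] = Var(W) + (E[W])² = 1184 + (-12)² = 1328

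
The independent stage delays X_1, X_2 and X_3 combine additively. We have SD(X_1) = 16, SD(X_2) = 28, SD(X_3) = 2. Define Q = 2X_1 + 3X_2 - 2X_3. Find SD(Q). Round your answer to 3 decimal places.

var(X_1) = 256, var(X_2) = 784, var(X_3) = 4
By independence, var(Q) = (2)²var(X_1) + (3)²var(X_2) + (-2)²var(X_3)
= (2)²·256 + (3)²·784 + (-2)²·4 = 8096
SD(Q) = √8096 ≈ 89.978

89.978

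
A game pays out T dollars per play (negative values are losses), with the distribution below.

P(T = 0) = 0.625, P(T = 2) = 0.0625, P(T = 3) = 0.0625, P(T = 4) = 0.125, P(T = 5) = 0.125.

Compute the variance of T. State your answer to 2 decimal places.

E[T] = (0)(0.625) + (2)(0.0625) + (3)(0.0625) + (4)(0.125) + (5)(0.125) = 1.4375
E[T²] = (0)²(0.625) + (2)²(0.0625) + (3)²(0.0625) + (4)²(0.125) + (5)²(0.125) = 5.9375
Var(T) = E[T²] − (E[T])² = 5.9375 − (1.4375)² = 3.87109375

3.87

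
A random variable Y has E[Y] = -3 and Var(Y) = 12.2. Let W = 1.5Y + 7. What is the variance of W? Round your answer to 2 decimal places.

Var(1.5Y + 7) = (1.5)²·Var(Y) = 2.25·12.2 = 27.45

27.45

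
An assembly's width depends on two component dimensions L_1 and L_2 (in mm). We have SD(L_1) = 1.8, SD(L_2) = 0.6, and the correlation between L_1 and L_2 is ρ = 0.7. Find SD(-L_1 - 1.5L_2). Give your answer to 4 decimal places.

Var(L_1) = (1.8)² = 3.24;  Var(L_2) = (0.6)² = 0.36
cov(L_1,L_2) = ρ·SD(L_1)·SD(L_2) = 0.7·1.8·0.6 = 0.756
Var(-L_1 - 1.5L_2) = (-1)²·Var(L_1) + (-1.5)²·Var(L_2) + 2·(-1)·(-1.5)·cov(L_1,L_2)
= 1·3.24 + 2.25·0.36 + 3·0.756 = 6.318
SD(-L_1 - 1.5L_2) = √6.318 ≈ 2.5136

2.5136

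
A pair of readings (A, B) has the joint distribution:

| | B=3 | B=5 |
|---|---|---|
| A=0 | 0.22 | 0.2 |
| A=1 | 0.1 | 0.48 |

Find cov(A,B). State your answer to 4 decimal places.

E[A] = 0.58,  E[B] = 4.36
E[AB] = 2.7
cov(A,B) = E[AB] − E[A]E[B] = 2.7 − (0.58)(4.36) = 0.1712

0.1712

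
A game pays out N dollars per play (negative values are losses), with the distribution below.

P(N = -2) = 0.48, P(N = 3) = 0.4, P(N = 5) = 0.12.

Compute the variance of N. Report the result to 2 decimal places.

7.81

E[N] = (-2)(0.48) + (3)(0.4) + (5)(0.12) = 0.84
E[N²] = (-2)²(0.48) + (3)²(0.4) + (5)²(0.12) = 8.52
V(N) = E[N²] − (E[N])² = 8.52 − (0.84)² = 7.8144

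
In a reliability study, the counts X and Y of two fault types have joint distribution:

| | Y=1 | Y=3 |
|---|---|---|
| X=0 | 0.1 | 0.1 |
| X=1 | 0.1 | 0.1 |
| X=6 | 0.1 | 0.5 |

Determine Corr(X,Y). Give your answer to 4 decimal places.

E[X] = 3.8,  E[Y] = 2.4
E[XY] = 10
cov(X,Y) = E[XY] − E[X]E[Y] = 10 − (3.8)(2.4) = 0.88
V(X) = 7.36,  V(Y) = 0.84
ρ = 0.88 / √(7.36·0.84) ≈ 0.3539

0.3539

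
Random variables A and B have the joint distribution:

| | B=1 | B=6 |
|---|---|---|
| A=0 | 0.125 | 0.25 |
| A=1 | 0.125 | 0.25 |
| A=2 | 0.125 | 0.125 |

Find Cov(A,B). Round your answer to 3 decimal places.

E[A] = 0.875,  E[B] = 4.125
E[AB] = 3.375
Cov(A,B) = E[AB] − E[A]E[B] = 3.375 − (0.875)(4.125) = -0.234375

-0.234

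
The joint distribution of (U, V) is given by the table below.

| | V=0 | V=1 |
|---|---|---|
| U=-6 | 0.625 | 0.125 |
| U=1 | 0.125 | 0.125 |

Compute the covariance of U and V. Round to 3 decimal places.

E[U] = -4.25,  E[V] = 0.25
E[UV] = -0.625
Cov(U,V) = E[UV] − E[U]E[V] = -0.625 − (-4.25)(0.25) = 0.4375

0.438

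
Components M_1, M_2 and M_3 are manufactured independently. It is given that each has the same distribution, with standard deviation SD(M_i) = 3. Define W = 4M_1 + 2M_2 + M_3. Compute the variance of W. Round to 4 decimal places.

V(M_i) = (3)² = 9
By independence, V(W) = (4)²V(M_1) + (2)²V(M_2) + (1)²V(M_3)
= (4)²·9 + (2)²·9 + (1)²·9 = 189

189.0000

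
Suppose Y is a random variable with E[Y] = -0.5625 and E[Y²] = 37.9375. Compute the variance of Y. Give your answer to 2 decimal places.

var(Y) = 37.9375 − (-0.5625)² = 37.62109375

37.62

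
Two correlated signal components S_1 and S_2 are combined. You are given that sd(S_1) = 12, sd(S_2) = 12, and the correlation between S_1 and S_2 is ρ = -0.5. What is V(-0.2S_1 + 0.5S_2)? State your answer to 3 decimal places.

56.160

V(S_1) = (12)² = 144;  V(S_2) = (12)² = 144
Cov(S_1,S_2) = ρ·sd(S_1)·sd(S_2) = -0.5·12·12 = -72
V(-0.2S_1 + 0.5S_2) = (-0.2)²·V(S_1) + (0.5)²·V(S_2) + 2·(-0.2)·(0.5)·Cov(S_1,S_2)
= 0.04·144 + 0.25·144 + -0.2·-72 = 56.16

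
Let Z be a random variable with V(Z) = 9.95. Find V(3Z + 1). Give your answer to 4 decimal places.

89.5500

V(3Z + 1) = (3)²·V(Z) = 9·9.95 = 89.55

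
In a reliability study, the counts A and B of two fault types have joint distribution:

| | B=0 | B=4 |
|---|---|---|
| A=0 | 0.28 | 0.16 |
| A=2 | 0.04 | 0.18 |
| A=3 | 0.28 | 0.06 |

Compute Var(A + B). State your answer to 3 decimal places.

5.296

E[A] = 1.46,  E[B] = 1.6,  E[AB] = 2.16
Var(A) = 3.94 − (1.46)² = 1.8084;  Var(B) = 6.4 − (1.6)² = 3.84
Cov(A,B) = 2.16 − (1.46)(1.6) = -0.176
Var(A + B) = (1)²·1.8084 + (1)²·3.84 + 2·(1)·(1)·-0.176 = 5.2964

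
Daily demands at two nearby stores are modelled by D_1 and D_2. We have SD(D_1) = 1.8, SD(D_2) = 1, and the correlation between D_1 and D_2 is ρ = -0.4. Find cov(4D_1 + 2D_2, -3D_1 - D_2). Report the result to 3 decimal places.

V(D_1) = (1.8)² = 3.24;  V(D_2) = (1)² = 1
cov(D_1,D_2) = ρ·SD(D_1)·SD(D_2) = -0.4·1.8·1 = -0.72
cov(4D_1 + 2D_2, -3D_1 - D_2) = (4)(-3)V(D_1) + (2)(-1)V(D_2) + [(4)(-1) + (2)(-3)]cov(D_1,D_2)
= -12·3.24 + -2·1 + -10·-0.72 = -33.68

-33.680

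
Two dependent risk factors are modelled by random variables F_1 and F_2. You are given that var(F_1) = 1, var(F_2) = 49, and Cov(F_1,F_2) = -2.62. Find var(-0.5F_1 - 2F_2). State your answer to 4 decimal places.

191.0100

var(-0.5F_1 - 2F_2) = (-0.5)²·var(F_1) + (-2)²·var(F_2) + 2·(-0.5)·(-2)·Cov(F_1,F_2)
= 0.25·1 + 4·49 + 2·-2.62 = 191.01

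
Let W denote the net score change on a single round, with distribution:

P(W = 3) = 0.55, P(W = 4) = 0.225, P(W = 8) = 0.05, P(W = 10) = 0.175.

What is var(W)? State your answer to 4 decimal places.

7.1600

E[W] = (3)(0.55) + (4)(0.225) + (8)(0.05) + (10)(0.175) = 4.7
E[W²] = (3)²(0.55) + (4)²(0.225) + (8)²(0.05) + (10)²(0.175) = 29.25
var(W) = E[W²] − (E[W])² = 29.25 − (4.7)² = 7.16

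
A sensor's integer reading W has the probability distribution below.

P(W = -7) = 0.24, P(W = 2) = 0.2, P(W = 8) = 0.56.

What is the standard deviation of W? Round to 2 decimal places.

E[W] = (-7)(0.24) + (2)(0.2) + (8)(0.56) = 3.2
E[W²] = (-7)²(0.24) + (2)²(0.2) + (8)²(0.56) = 48.4
Var(W) = E[W²] − (E[W])² = 48.4 − (3.2)² = 38.16
σ(W) = √38.16 ≈ 6.18

6.18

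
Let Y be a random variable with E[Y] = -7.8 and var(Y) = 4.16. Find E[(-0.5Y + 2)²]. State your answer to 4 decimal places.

E[-0.5Y + 2] = -0.5·-7.8 + 2 = 5.9
var(-0.5Y + 2) = (-0.5)²·4.16 = 1.04
E[(-0.5Y + 2)²] = var((-0.5Y + 2)) + (E[(-0.5Y + 2)])² = 1.04 + (5.9)² = 35.85

35.8500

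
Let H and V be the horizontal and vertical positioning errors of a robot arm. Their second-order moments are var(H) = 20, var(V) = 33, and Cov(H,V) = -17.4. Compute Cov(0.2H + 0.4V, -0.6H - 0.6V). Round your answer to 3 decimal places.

-4.056

Cov(0.2H + 0.4V, -0.6H - 0.6V) = (0.2)(-0.6)var(H) + (0.4)(-0.6)var(V) + [(0.2)(-0.6) + (0.4)(-0.6)]Cov(H,V)
= -0.12·20 + -0.24·33 + -0.36·-17.4 = -4.056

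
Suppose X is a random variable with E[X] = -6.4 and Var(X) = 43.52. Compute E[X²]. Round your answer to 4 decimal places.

E[X²] = Var(X) + (E[X])² = 43.52 + (-6.4)² = 84.48

84.4800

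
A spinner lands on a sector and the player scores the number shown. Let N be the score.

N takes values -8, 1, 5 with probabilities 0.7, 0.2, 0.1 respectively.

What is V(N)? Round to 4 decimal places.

E[N] = (-8)(0.7) + (1)(0.2) + (5)(0.1) = -4.9
E[N²] = (-8)²(0.7) + (1)²(0.2) + (5)²(0.1) = 47.5
V(N) = E[N²] − (E[N])² = 47.5 − (-4.9)² = 23.49

23.4900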